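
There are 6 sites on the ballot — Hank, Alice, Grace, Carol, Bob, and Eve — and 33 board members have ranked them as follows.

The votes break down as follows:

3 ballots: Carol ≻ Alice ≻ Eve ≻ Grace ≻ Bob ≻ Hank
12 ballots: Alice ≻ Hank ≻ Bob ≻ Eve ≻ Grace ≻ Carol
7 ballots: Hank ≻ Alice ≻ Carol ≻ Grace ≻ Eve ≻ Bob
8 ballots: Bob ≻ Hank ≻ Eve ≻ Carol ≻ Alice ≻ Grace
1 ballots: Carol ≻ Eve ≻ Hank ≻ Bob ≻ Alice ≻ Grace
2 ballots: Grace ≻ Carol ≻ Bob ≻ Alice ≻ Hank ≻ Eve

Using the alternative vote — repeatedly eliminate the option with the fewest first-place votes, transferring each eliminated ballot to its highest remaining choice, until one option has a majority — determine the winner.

Alice

Round 1: Alice 12, Bob 8, Hank 7, Carol 4, Grace 2, Eve 0. Eve has the fewest and is eliminated.
Round 2: Alice 12, Bob 8, Hank 7, Carol 4, Grace 2. Grace has the fewest and is eliminated.
Round 3: Alice 12, Bob 8, Hank 7, Carol 6. Carol has the fewest and is eliminated.
Round 4: Alice 15, Bob 10, Hank 8. Hank has the fewest and is eliminated.
Round 5: Alice 22, Bob 11. Alice has a majority.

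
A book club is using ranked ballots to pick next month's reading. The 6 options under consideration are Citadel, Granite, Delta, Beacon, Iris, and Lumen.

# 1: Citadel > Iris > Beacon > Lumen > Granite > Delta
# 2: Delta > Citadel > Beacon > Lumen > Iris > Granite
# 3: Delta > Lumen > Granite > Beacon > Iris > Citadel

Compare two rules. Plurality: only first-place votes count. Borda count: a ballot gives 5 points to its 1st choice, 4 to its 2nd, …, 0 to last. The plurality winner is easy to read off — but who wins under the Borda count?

Delta

Plurality first-place counts: Citadel 1, Granite 0, Delta 2, Beacon 0, Iris 0, Lumen 0 → Delta.
Borda totals: Citadel 9, Granite 4, Delta 10, Beacon 8, Iris 6, Lumen 8 → Delta.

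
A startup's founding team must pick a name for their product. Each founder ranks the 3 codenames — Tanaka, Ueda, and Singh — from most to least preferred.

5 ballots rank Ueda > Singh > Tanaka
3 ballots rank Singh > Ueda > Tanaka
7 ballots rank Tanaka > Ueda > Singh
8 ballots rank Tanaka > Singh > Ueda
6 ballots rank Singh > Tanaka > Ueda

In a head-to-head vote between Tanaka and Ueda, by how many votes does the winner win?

13

Ballots ranking Tanaka above Ueda: 7+8+6 = 21.
Ballots ranking Ueda above Tanaka: 5+3 = 8.
Tanaka wins 21–8, a margin of 13.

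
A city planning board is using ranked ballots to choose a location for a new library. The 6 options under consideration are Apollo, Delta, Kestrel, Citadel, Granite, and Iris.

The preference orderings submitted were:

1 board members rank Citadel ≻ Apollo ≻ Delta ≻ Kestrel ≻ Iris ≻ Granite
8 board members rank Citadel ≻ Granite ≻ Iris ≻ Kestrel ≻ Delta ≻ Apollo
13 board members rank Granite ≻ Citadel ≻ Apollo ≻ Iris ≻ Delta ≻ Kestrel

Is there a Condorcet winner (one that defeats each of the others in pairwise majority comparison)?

Yes

Head-to-head results (22 voters total):
Apollo vs Delta: Apollo wins 14–8.
Apollo vs Kestrel: Apollo wins 14–8.
Apollo vs Citadel: Citadel wins 22–0.
Apollo vs Granite: Granite wins 21–1.
Apollo vs Iris: Apollo wins 14–8.
Delta vs Kestrel: Delta wins 14–8.
Delta vs Citadel: Citadel wins 22–0.
Delta vs Granite: Granite wins 21–1.
Delta vs Iris: Iris wins 21–1.
Kestrel vs Citadel: Citadel wins 22–0.
Kestrel vs Granite: Granite wins 21–1.
Kestrel vs Iris: Iris wins 21–1.
Citadel vs Granite: Granite wins 13–9.
Citadel vs Iris: Citadel wins 22–0.
Granite vs Iris: Granite wins 21–1.
Granite beats each rival — Apollo (21–1), Delta (21–1), Kestrel (21–1), Citadel (13–9), Iris (21–1) — so Granite is the Condorcet winner.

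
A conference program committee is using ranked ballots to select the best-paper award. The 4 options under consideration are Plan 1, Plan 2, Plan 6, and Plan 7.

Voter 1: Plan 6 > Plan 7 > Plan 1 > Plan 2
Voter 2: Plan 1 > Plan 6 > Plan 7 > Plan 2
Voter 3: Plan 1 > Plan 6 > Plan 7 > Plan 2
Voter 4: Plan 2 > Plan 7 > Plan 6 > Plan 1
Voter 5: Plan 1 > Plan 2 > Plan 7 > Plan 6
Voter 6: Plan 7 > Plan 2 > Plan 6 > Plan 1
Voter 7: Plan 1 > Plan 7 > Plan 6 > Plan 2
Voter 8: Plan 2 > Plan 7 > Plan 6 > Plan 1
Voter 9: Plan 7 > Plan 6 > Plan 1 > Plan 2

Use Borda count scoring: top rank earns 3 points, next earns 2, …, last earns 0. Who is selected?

Plan 7

Borda scores:
  Plan 1: 1 + 3 + 3 + 0 + 3 + 0 + 3 + 0 + 1 = 14
  Plan 2: 0 + 0 + 0 + 3 + 2 + 2 + 0 + 3 + 0 = 10
  Plan 6: 3 + 2 + 2 + 1 + 0 + 1 + 1 + 1 + 2 = 13
  Plan 7: 2 + 1 + 1 + 2 + 1 + 3 + 2 + 2 + 3 = 17
Plan 7 has the highest total.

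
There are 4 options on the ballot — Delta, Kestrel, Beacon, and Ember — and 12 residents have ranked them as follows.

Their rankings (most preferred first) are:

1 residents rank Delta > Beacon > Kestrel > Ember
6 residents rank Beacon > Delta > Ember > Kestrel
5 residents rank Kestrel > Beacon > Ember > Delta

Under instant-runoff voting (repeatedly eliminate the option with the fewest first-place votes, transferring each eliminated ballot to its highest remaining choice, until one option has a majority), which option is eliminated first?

Ember

Round 1: Beacon 6, Kestrel 5, Delta 1, Ember 0. Ember has the fewest and is eliminated.
Round 2: Beacon 6, Kestrel 5, Delta 1. Delta has the fewest and is eliminated.
Round 3: Beacon 7, Kestrel 5. Beacon has a majority.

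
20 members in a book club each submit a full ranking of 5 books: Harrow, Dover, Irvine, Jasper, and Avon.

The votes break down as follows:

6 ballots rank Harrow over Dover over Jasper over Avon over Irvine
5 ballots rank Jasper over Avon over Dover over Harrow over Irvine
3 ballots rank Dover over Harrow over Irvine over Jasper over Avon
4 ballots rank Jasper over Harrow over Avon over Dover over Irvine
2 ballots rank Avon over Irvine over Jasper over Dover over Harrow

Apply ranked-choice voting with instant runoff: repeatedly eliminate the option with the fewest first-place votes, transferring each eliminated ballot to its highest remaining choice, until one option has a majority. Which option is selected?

Round 1: Jasper 9, Harrow 6, Dover 3, Avon 2, Irvine 0. Irvine has the fewest and is eliminated.
Round 2: Jasper 9, Harrow 6, Dover 3, Avon 2. Avon has the fewest and is eliminated.
Round 3: Jasper 11, Harrow 6, Dover 3. Jasper has a majority.

Jasper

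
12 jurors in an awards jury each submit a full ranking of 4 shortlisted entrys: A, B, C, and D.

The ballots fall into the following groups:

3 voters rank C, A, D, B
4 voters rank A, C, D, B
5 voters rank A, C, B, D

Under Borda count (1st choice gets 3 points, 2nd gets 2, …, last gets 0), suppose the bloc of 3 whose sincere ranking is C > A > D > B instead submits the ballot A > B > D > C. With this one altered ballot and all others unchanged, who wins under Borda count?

A

Borda totals with the altered ballot: A 36, B 11, C 18, D 7.
The winner is unchanged: still A.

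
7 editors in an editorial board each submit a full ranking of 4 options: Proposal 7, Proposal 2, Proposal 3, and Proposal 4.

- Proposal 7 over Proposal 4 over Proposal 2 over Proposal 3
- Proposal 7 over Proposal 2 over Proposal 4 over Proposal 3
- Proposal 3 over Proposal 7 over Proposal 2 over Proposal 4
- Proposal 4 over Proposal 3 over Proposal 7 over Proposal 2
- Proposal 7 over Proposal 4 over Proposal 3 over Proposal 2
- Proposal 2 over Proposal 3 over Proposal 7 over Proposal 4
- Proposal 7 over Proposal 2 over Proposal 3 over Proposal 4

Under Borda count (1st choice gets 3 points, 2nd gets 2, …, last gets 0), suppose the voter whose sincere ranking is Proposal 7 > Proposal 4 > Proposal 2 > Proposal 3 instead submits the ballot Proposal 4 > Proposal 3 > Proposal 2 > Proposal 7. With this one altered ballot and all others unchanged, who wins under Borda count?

Proposal 7

Borda totals with the altered ballot: Proposal 7 13, Proposal 2 9, Proposal 3 11, Proposal 4 9.
The winner is unchanged: still Proposal 7.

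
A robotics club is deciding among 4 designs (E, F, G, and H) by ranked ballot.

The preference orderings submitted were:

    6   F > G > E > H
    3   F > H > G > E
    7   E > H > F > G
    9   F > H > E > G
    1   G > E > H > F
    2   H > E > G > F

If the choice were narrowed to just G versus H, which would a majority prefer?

Ballots ranking G above H: 6+1 = 7.
Ballots ranking H above G: 3+7+9+2 = 21.
H wins the head-to-head, 21–7.

H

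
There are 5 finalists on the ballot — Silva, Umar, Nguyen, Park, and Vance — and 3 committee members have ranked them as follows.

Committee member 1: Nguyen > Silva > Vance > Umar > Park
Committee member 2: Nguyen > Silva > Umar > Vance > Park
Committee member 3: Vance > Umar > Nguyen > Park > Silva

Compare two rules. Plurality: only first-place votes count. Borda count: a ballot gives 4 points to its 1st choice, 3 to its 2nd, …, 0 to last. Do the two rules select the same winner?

Plurality first-place counts: Silva 0, Umar 0, Nguyen 2, Park 0, Vance 1 → Nguyen.
Borda totals: Silva 6, Umar 6, Nguyen 10, Park 1, Vance 7 → Nguyen.
The two rules agree on Nguyen.

Yes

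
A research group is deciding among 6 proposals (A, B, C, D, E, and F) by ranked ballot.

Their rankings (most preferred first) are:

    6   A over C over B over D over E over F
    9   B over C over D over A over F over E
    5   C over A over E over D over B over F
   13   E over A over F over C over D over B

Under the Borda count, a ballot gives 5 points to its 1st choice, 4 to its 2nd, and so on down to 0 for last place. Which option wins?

Borda scores:
  A: 6·5 + 9·2 + 5·4 + 13·4 = 120
  B: 6·3 + 9·5 + 5·1 + 13·0 = 68
  C: 6·4 + 9·4 + 5·5 + 13·2 = 111
  D: 6·2 + 9·3 + 5·2 + 13·1 = 62
  E: 6·1 + 9·0 + 5·3 + 13·5 = 86
  F: 6·0 + 9·1 + 5·0 + 13·3 = 48
A has the highest total.

A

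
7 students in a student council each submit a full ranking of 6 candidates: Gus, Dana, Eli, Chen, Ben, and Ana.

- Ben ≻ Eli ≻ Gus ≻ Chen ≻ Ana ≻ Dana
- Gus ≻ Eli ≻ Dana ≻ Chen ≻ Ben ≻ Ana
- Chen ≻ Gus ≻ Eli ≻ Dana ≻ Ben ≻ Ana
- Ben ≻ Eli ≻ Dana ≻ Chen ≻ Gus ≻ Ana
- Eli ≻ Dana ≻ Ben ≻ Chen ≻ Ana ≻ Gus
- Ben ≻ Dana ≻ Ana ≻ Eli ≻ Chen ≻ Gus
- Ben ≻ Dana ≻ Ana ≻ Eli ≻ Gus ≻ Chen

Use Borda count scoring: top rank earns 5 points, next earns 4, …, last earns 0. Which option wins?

Borda scores:
  Gus: 3 + 5 + 4 + 1 + 0 + 0 + 1 = 14
  Dana: 0 + 3 + 2 + 3 + 4 + 4 + 4 = 20
  Eli: 4 + 4 + 3 + 4 + 5 + 2 + 2 = 24
  Chen: 2 + 2 + 5 + 2 + 2 + 1 + 0 = 14
  Ben: 5 + 1 + 1 + 5 + 3 + 5 + 5 = 25
  Ana: 1 + 0 + 0 + 0 + 1 + 3 + 3 = 8
Ben has the highest total.

Ben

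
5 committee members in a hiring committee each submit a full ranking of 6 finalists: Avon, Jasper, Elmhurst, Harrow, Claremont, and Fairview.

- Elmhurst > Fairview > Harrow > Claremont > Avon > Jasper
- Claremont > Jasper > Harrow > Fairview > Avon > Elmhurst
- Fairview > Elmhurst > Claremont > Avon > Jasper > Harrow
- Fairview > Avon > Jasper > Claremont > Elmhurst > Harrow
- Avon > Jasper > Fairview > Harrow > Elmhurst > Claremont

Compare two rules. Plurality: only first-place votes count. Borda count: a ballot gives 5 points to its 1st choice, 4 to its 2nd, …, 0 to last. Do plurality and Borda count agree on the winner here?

Yes

Plurality first-place counts: Avon 1, Jasper 0, Elmhurst 1, Harrow 0, Claremont 1, Fairview 2 → Fairview.
Borda totals: Avon 13, Jasper 12, Elmhurst 11, Harrow 8, Claremont 12, Fairview 19 → Fairview.
The two rules agree on Fairview.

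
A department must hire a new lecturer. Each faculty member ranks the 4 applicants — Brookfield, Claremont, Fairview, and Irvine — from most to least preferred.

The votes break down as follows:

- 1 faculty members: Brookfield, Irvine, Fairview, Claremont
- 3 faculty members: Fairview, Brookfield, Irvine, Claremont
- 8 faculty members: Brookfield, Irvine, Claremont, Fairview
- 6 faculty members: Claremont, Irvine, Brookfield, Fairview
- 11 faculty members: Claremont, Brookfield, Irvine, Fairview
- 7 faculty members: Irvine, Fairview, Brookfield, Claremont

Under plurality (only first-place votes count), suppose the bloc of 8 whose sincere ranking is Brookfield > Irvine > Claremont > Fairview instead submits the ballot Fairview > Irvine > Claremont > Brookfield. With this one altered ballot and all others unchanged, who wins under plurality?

Claremont

First-place totals with the altered ballot: Brookfield 1, Claremont 17, Fairview 11, Irvine 7.
The winner is unchanged: still Claremont.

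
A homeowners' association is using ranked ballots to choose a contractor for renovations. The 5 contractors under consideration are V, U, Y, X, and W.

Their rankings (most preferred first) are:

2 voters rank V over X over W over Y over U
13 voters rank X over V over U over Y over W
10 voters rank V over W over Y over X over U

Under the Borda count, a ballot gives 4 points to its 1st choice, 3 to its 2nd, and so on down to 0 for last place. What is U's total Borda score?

Borda scores:
  V: 2·4 + 13·3 + 10·4 = 87
  U: 2·0 + 13·2 + 10·0 = 26
  Y: 2·1 + 13·1 + 10·2 = 35
  X: 2·3 + 13·4 + 10·1 = 68
  W: 2·2 + 13·0 + 10·3 = 34

26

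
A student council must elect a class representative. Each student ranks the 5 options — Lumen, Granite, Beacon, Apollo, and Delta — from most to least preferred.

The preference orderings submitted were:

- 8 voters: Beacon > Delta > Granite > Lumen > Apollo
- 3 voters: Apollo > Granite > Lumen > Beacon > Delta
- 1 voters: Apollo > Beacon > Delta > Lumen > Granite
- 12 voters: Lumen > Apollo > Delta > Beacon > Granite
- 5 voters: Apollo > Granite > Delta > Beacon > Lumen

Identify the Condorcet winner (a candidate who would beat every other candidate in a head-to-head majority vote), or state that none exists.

Head-to-head results (29 voters total):
Lumen vs Granite: Granite wins 16–13.
Lumen vs Beacon: Lumen wins 15–14.
Lumen vs Apollo: Lumen wins 20–9.
Lumen vs Delta: Lumen wins 15–14.
Granite vs Beacon: Beacon wins 21–8.
Granite vs Apollo: Apollo wins 21–8.
Granite vs Delta: Delta wins 21–8.
Beacon vs Apollo: Apollo wins 21–8.
Beacon vs Delta: Delta wins 17–12.
Apollo vs Delta: Apollo wins 21–8.
No candidate beats all others: Lumen beats Beacon beats Granite beats Lumen, a majority cycle.

None — there is no Condorcet winner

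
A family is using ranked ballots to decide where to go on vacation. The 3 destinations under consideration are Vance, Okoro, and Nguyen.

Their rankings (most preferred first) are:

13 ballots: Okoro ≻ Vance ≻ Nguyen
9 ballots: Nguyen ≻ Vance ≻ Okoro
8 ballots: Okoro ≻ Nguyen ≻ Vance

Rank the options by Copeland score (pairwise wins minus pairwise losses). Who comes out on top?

Okoro

Pairwise results:
  Vance vs Okoro: Okoro wins 21–9.
  Vance vs Nguyen: Nguyen wins 17–13.
  Okoro vs Nguyen: Okoro wins 21–9.
Copeland scores (wins − losses):
  Vance: 0 − 2 = -2
  Okoro: 2 − 0 = 2
  Nguyen: 1 − 1 = 0
Okoro has the best Copeland score.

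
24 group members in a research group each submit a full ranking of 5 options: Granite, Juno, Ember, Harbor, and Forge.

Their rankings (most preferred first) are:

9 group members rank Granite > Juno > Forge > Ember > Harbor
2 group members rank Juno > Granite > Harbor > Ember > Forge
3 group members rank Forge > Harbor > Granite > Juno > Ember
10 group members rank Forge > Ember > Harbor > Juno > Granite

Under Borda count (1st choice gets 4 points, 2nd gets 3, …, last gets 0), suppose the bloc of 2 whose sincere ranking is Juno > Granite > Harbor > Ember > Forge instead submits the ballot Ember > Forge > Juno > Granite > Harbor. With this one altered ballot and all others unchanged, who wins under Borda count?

Forge

Borda totals with the altered ballot: Granite 44, Juno 44, Ember 47, Harbor 29, Forge 76.
The winner is unchanged: still Forge.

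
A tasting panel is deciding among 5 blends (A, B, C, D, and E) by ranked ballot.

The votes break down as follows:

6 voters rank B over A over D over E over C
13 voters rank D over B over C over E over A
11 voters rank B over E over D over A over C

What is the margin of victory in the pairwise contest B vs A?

Ballots ranking B above A: 6+13+11 = 30.
Ballots ranking A above B: 0.
B wins 30–0, a margin of 30.

30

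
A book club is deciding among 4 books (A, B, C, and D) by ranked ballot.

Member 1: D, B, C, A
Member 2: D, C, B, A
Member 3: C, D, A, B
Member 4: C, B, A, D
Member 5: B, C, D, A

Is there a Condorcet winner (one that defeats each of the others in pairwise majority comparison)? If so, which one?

C

Head-to-head results (5 voters total):
A vs B: B wins 4–1.
A vs C: C wins 5–0.
A vs D: D wins 4–1.
B vs C: C wins 3–2.
B vs D: D wins 3–2.
C vs D: C wins 3–2.
C beats each rival — A (5–0), B (3–2), D (3–2) — so C is the Condorcet winner.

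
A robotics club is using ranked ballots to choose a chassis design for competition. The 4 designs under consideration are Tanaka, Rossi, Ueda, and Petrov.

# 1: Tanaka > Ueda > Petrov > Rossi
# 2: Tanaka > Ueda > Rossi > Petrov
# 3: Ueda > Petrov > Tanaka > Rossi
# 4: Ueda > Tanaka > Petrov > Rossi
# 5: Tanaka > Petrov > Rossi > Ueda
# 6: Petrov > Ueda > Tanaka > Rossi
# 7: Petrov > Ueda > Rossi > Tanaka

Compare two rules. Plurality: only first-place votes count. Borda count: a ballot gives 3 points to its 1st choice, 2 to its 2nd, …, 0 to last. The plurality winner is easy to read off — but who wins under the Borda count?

Ueda

Plurality first-place counts: Tanaka 3, Rossi 0, Ueda 2, Petrov 2 → Tanaka.
Borda totals: Tanaka 13, Rossi 3, Ueda 14, Petrov 12 → Ueda.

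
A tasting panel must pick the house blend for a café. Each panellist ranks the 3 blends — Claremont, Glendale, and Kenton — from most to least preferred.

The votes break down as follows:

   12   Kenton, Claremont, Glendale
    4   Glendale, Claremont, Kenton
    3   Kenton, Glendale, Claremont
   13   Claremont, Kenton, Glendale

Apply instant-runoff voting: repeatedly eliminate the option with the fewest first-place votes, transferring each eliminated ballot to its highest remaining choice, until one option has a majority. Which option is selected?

Claremont

Round 1: Kenton 15, Claremont 13, Glendale 4. Glendale has the fewest and is eliminated.
Round 2: Claremont 17, Kenton 15. Claremont has a majority.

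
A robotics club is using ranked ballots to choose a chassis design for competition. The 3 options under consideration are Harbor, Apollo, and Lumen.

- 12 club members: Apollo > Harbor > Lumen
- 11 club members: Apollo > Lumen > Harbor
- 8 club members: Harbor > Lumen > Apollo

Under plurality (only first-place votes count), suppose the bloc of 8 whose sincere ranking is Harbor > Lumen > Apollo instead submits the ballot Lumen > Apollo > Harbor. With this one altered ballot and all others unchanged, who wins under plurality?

Apollo

First-place totals with the altered ballot: Harbor 0, Apollo 23, Lumen 8.
The winner is unchanged: still Apollo.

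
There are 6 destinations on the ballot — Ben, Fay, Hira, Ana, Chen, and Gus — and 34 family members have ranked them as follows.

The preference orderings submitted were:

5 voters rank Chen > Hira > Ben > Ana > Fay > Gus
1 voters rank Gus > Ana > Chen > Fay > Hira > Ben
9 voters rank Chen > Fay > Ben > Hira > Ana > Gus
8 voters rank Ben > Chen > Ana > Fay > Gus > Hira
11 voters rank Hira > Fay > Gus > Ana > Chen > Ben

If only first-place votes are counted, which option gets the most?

First-place vote totals:
  Ben: 8
  Fay: 0
  Hira: 11
  Ana: 0
  Chen: 14
  Gus: 1
Chen has the most first-place votes.

Chen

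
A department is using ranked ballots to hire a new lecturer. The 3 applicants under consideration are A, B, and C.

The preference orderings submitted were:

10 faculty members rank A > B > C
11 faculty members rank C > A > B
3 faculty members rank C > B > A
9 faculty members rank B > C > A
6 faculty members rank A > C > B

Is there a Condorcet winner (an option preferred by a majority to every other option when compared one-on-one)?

Head-to-head results (39 voters total):
A vs B: A wins 27–12.
A vs C: C wins 23–16.
B vs C: C wins 20–19.
C beats each rival — A (23–16), B (20–19) — so C is the Condorcet winner.

Yes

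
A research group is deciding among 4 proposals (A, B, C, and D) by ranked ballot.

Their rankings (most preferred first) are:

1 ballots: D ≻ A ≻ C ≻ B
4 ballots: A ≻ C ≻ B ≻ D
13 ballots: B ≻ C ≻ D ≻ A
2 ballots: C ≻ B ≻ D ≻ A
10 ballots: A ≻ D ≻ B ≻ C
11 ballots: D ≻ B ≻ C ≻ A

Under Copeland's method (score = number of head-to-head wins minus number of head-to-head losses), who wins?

D

Pairwise results:
  A vs B: B wins 26–15.
  A vs C: C wins 26–15.
  A vs D: D wins 27–14.
  B vs C: B wins 34–7.
  B vs D: D wins 22–19.
  C vs D: D wins 22–19.
Copeland scores (wins − losses):
  A: 0 − 3 = -3
  B: 2 − 1 = 1
  C: 1 − 2 = -1
  D: 3 − 0 = 3
D has the best Copeland score.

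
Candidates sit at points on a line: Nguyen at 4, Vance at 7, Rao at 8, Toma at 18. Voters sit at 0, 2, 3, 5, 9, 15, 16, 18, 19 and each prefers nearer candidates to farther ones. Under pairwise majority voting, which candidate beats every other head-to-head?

With single-peaked preferences on a line, the Condorcet winner is the candidate closest to the median voter.
The median voter (position 9) is closest to Rao at 8.
Check: Rao vs Nguyen — voters closer to Rao: 5 of 9.

Rao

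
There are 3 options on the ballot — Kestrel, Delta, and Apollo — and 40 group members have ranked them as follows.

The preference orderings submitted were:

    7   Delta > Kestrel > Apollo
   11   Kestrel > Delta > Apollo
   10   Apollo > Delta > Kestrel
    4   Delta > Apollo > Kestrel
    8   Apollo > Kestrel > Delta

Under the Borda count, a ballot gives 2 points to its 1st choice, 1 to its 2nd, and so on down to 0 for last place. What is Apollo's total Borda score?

Borda scores:
  Kestrel: 7·1 + 11·2 + 10·0 + 4·0 + 8·1 = 37
  Delta: 7·2 + 11·1 + 10·1 + 4·2 + 8·0 = 43
  Apollo: 7·0 + 11·0 + 10·2 + 4·1 + 8·2 = 40

40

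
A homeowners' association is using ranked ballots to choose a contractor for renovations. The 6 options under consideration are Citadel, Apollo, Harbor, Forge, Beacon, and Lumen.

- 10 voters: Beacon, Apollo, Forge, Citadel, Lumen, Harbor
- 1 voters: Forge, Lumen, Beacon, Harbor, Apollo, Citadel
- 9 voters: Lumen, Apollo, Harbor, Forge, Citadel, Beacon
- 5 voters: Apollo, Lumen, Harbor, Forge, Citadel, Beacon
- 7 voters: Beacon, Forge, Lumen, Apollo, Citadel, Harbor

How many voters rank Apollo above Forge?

Ballots ranking Apollo above Forge: 10+9+5 = 24.
Ballots ranking Forge above Apollo: 1+7 = 8.
So 24 of 32 voters prefer Apollo to Forge.

24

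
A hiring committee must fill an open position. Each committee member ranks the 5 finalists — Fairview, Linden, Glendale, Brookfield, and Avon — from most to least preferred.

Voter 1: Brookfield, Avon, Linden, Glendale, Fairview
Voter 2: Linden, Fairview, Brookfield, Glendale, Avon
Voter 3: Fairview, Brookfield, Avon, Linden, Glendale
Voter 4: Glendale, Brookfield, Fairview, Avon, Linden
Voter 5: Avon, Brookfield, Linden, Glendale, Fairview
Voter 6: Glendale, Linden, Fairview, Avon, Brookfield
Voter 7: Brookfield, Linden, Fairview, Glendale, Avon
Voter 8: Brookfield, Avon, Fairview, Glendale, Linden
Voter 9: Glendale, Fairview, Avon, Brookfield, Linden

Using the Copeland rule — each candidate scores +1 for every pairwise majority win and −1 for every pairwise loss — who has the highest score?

Brookfield

Pairwise results:
  Fairview vs Linden: Linden wins 5–4.
  Fairview vs Glendale: Glendale wins 5–4.
  Fairview vs Brookfield: Brookfield wins 5–4.
  Fairview vs Avon: Fairview wins 6–3.
  Linden vs Glendale: Linden wins 5–4.
  Linden vs Brookfield: Brookfield wins 7–2.
  Linden vs Avon: Avon wins 6–3.
  Glendale vs Brookfield: Brookfield wins 6–3.
  Glendale vs Avon: Glendale wins 5–4.
  Brookfield vs Avon: Brookfield wins 6–3.
Copeland scores (wins − losses):
  Fairview: 1 − 3 = -2
  Linden: 2 − 2 = 0
  Glendale: 2 − 2 = 0
  Brookfield: 4 − 0 = 4
  Avon: 1 − 3 = -2
Brookfield has the best Copeland score.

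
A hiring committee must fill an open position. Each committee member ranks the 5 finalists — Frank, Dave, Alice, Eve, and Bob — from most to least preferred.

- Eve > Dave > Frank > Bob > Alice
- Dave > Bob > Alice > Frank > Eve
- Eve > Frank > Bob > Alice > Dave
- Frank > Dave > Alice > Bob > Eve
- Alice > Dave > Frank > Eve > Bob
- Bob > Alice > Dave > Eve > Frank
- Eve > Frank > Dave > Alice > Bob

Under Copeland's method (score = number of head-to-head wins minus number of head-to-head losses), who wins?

Pairwise results:
  Frank vs Dave: Dave wins 4–3.
  Frank vs Alice: Frank wins 4–3.
  Frank vs Eve: Eve wins 4–3.
  Frank vs Bob: Frank wins 5–2.
  Dave vs Alice: Dave wins 4–3.
  Dave vs Eve: Dave wins 4–3.
  Dave vs Bob: Dave wins 5–2.
  Alice vs Eve: Alice wins 4–3.
  Alice vs Bob: Bob wins 4–3.
  Eve vs Bob: Eve wins 4–3.
Copeland scores (wins − losses):
  Frank: 2 − 2 = 0
  Dave: 4 − 0 = 4
  Alice: 1 − 3 = -2
  Eve: 2 − 2 = 0
  Bob: 1 − 3 = -2
Dave has the best Copeland score.

Dave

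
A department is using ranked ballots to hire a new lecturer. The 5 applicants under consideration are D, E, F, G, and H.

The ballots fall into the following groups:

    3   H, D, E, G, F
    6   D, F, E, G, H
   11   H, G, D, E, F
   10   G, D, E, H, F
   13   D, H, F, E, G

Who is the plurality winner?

First-place vote totals:
  D: 19
  E: 0
  F: 0
  G: 10
  H: 14
D has the most first-place votes.

D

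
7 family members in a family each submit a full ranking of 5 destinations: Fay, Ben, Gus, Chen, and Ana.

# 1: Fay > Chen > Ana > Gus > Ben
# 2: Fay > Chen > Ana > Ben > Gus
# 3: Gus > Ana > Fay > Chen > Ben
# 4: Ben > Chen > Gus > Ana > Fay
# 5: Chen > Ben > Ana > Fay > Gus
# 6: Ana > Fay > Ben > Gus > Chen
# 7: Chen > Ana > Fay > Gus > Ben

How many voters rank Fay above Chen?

Ballots ranking Fay above Chen: 4.
Ballots ranking Chen above Fay: 3.
So 4 of 7 voters prefer Fay to Chen.

4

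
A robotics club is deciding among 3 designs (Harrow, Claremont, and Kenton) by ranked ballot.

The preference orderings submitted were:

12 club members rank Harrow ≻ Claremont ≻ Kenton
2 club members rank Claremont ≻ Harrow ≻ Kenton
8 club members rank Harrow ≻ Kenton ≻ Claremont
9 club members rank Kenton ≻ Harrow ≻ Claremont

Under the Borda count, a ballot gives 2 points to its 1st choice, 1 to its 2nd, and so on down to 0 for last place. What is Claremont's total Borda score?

Borda scores:
  Harrow: 12·2 + 2·1 + 8·2 + 9·1 = 51
  Claremont: 12·1 + 2·2 + 8·0 + 9·0 = 16
  Kenton: 12·0 + 2·0 + 8·1 + 9·2 = 26

16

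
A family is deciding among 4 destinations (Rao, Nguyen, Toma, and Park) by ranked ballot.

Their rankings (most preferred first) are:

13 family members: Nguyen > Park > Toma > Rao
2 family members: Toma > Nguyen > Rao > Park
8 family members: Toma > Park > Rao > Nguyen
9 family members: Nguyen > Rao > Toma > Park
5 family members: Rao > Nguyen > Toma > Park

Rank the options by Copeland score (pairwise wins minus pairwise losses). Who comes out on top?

Nguyen

Pairwise results:
  Rao vs Nguyen: Nguyen wins 24–13.
  Rao vs Toma: Toma wins 23–14.
  Rao vs Park: Park wins 21–16.
  Nguyen vs Toma: Nguyen wins 27–10.
  Nguyen vs Park: Nguyen wins 29–8.
  Toma vs Park: Toma wins 24–13.
Copeland scores (wins − losses):
  Rao: 0 − 3 = -3
  Nguyen: 3 − 0 = 3
  Toma: 2 − 1 = 1
  Park: 1 − 2 = -1
Nguyen has the best Copeland score.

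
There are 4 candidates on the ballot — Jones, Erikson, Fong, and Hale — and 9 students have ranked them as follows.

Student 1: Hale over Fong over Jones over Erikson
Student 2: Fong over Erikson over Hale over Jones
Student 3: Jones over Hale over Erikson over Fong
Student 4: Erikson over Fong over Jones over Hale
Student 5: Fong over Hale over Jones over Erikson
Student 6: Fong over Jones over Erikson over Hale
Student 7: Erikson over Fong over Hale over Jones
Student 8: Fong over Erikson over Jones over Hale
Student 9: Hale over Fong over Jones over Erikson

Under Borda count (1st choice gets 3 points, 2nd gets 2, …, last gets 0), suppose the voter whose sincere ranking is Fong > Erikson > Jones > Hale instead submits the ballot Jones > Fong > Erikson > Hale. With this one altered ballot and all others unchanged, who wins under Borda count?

Borda totals with the altered ballot: Jones 12, Erikson 11, Fong 19, Hale 12.
The winner is unchanged: still Fong.

Fong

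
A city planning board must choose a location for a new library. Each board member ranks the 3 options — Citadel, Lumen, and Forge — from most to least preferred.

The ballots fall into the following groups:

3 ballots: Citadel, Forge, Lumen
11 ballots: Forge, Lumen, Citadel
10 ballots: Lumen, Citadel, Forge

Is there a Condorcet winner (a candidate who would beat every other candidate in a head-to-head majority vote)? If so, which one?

No Condorcet winner

Head-to-head results (24 voters total):
Citadel vs Lumen: Lumen wins 21–3.
Citadel vs Forge: Citadel wins 13–11.
Lumen vs Forge: Forge wins 14–10.
No candidate beats all others: Citadel beats Forge beats Lumen beats Citadel, a majority cycle.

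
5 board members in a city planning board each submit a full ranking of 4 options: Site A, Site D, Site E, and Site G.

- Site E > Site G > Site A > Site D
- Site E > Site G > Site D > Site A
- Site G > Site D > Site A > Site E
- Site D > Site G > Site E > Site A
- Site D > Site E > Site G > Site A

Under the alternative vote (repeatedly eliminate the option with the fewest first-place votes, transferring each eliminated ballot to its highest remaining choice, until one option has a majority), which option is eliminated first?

Round 1: Site D 2, Site E 2, Site G 1, Site A 0. Site A has the fewest and is eliminated.
Round 2: Site D 2, Site E 2, Site G 1. Site G has the fewest and is eliminated.
Round 3: Site D 3, Site E 2. Site D has a majority.

Site A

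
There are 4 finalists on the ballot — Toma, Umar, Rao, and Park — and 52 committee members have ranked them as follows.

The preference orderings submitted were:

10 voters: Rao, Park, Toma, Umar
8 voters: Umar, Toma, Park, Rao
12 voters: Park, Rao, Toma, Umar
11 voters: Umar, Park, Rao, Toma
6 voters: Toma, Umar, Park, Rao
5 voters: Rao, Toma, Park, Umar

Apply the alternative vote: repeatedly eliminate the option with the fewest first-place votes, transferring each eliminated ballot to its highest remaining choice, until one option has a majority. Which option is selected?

Rao

Round 1: Umar 19, Rao 15, Park 12, Toma 6. Toma has the fewest and is eliminated.
Round 2: Umar 25, Rao 15, Park 12. Park has the fewest and is eliminated.
Round 3: Rao 27, Umar 25. Rao has a majority.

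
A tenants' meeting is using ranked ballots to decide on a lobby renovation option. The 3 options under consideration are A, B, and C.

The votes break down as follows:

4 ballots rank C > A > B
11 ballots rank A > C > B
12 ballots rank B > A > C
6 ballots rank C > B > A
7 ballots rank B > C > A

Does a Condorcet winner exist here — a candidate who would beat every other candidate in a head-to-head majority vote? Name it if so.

None — there is no Condorcet winner

Head-to-head results (40 voters total):
A vs B: B wins 25–15.
A vs C: A wins 23–17.
B vs C: C wins 21–19.
No candidate beats all others: A beats C beats B beats A, a majority cycle.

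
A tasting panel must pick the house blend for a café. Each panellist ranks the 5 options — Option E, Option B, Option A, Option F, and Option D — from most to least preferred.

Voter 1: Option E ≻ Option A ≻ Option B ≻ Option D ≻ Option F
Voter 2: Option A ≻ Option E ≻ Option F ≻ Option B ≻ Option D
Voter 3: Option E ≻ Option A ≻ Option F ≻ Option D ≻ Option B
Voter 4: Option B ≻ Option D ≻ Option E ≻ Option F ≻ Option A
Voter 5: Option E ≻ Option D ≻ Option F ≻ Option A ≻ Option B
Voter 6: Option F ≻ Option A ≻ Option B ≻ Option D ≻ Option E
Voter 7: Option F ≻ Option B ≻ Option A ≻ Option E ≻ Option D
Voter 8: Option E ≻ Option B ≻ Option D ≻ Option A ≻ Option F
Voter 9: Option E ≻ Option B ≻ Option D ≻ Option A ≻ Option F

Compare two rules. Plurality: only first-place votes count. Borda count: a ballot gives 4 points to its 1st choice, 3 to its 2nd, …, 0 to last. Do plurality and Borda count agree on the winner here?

Yes

Plurality first-place counts: Option E 5, Option B 1, Option A 1, Option F 2, Option D 0 → Option E.
Borda totals: Option E 26, Option B 18, Option A 18, Option F 15, Option D 13 → Option E.
The two rules agree on Option E.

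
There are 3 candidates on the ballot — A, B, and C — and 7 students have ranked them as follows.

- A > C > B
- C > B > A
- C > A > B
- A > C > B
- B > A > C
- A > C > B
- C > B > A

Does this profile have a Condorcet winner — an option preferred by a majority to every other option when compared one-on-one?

Yes

Head-to-head results (7 voters total):
A vs B: A wins 4–3.
A vs C: A wins 4–3.
B vs C: C wins 6–1.
A beats each rival — B (4–3), C (4–3) — so A is the Condorcet winner.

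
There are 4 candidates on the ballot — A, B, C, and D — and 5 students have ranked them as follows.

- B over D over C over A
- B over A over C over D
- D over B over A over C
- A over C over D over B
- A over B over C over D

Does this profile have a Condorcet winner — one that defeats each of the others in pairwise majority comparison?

Head-to-head results (5 voters total):
A vs B: B wins 3–2.
A vs C: A wins 4–1.
A vs D: A wins 3–2.
B vs C: B wins 4–1.
B vs D: B wins 3–2.
C vs D: C wins 3–2.
B beats each rival — A (3–2), C (4–1), D (3–2) — so B is the Condorcet winner.

Yes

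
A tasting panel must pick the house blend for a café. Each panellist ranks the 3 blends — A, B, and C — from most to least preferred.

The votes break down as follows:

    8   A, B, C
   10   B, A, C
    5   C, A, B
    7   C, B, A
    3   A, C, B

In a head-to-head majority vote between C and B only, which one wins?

B

Ballots ranking C above B: 5+7+3 = 15.
Ballots ranking B above C: 8+10 = 18.
B wins the head-to-head, 18–15.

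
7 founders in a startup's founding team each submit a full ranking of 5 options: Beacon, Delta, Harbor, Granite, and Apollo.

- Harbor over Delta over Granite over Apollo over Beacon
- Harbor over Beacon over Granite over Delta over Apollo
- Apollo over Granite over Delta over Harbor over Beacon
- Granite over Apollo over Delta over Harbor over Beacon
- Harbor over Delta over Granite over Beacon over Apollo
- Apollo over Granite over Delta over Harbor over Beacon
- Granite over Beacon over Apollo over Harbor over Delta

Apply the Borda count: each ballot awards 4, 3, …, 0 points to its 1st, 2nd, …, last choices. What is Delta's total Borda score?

13

Borda scores:
  Beacon: 0 + 3 + 0 + 0 + 1 + 0 + 3 = 7
  Delta: 3 + 1 + 2 + 2 + 3 + 2 + 0 = 13
  Harbor: 4 + 4 + 1 + 1 + 4 + 1 + 1 = 16
  Granite: 2 + 2 + 3 + 4 + 2 + 3 + 4 = 20
  Apollo: 1 + 0 + 4 + 3 + 0 + 4 + 2 = 14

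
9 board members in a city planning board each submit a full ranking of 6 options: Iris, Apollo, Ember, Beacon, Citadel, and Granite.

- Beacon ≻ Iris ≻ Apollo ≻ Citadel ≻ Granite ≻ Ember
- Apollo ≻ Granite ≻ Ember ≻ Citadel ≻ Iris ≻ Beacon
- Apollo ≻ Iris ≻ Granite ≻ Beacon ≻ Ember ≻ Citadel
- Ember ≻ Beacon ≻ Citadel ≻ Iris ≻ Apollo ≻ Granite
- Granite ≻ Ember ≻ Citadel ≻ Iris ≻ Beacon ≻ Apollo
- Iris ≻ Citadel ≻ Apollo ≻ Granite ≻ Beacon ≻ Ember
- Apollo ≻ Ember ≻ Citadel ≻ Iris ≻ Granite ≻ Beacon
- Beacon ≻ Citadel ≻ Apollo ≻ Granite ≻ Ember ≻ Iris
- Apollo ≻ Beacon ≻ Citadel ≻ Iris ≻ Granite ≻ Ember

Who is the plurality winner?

Apollo

First-place vote totals:
  Iris: 1
  Apollo: 4
  Ember: 1
  Beacon: 2
  Citadel: 0
  Granite: 1
Apollo has the most first-place votes.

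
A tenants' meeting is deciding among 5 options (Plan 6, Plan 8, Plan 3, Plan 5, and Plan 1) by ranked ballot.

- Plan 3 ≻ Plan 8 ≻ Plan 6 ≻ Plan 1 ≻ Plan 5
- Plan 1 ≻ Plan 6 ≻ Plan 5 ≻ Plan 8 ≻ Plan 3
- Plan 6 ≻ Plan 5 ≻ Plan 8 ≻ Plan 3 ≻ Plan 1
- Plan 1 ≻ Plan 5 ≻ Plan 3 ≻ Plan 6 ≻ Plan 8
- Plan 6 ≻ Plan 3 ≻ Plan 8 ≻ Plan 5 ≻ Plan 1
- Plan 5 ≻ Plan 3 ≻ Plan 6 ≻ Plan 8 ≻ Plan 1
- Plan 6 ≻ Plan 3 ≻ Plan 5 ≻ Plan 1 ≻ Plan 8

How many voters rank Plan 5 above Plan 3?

4

Ballots ranking Plan 5 above Plan 3: 4.
Ballots ranking Plan 3 above Plan 5: 3.
So 4 of 7 voters prefer Plan 5 to Plan 3.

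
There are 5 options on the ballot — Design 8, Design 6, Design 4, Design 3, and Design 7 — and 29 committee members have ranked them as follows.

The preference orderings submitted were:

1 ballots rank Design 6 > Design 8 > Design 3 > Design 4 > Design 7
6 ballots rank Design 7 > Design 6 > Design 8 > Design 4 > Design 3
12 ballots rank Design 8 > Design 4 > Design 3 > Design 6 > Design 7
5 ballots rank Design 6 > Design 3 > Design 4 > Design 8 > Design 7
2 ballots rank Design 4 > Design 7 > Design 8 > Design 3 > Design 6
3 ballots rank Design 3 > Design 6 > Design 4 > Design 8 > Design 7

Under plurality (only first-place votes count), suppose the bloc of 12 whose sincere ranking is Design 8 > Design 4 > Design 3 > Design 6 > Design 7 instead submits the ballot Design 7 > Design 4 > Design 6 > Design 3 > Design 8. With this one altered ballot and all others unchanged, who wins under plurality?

Design 7

First-place totals with the altered ballot: Design 8 0, Design 6 6, Design 4 2, Design 3 3, Design 7 18.
The switch changes the winner from Design 8 to Design 7.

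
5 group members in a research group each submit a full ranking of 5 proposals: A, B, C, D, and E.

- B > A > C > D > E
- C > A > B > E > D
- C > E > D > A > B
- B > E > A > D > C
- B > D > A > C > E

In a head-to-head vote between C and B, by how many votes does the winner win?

1

Ballots ranking C above B: 2.
Ballots ranking B above C: 3.
B wins 3–2, a margin of 1.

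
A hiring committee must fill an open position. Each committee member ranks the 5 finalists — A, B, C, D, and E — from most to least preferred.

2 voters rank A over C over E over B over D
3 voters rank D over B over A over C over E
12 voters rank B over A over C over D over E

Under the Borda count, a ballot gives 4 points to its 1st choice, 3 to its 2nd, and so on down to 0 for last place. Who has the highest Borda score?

B

Borda scores:
  A: 2·4 + 3·2 + 12·3 = 50
  B: 2·1 + 3·3 + 12·4 = 59
  C: 2·3 + 3·1 + 12·2 = 33
  D: 2·0 + 3·4 + 12·1 = 24
  E: 2·2 + 3·0 + 12·0 = 4
B has the highest total.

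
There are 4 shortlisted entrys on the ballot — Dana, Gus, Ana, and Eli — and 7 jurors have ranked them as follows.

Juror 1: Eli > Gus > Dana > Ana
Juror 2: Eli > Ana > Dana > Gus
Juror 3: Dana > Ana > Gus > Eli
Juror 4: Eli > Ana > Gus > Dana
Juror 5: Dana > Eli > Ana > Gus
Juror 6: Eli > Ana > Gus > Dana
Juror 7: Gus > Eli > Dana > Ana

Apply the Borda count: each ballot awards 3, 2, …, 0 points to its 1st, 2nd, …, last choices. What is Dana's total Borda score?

Borda scores:
  Dana: 1 + 1 + 3 + 0 + 3 + 0 + 1 = 9
  Gus: 2 + 0 + 1 + 1 + 0 + 1 + 3 = 8
  Ana: 0 + 2 + 2 + 2 + 1 + 2 + 0 = 9
  Eli: 3 + 3 + 0 + 3 + 2 + 3 + 2 = 16

9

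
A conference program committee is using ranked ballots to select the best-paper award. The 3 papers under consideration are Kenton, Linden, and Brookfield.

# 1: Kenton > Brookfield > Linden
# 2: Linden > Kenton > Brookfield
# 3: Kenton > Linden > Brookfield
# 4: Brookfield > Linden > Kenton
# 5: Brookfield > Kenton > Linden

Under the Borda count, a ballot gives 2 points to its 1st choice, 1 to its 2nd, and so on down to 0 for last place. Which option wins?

Borda scores:
  Kenton: 2 + 1 + 2 + 0 + 1 = 6
  Linden: 0 + 2 + 1 + 1 + 0 = 4
  Brookfield: 1 + 0 + 0 + 2 + 2 = 5
Kenton has the highest total.

Kenton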